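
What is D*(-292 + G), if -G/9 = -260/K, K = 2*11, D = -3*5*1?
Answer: 30630/11 ≈ 2784.5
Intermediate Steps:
D = -15 (D = -15*1 = -15)
K = 22
G = 1170/11 (G = -(-2340)/22 = -9*(-130/11) = 1170/11 ≈ 106.36)
D*(-292 + G) = -15*(-292 + 1170/11) = -15*(-2042/11) = 30630/11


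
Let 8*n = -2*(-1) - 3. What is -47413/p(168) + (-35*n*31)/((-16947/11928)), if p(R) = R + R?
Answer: -7127339/30128 ≈ -236.57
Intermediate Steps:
p(R) = 2*R
n = -1/8 (n = (-2*(-1) - 3)/8 = (2 - 3)/8 = (1/8)*(-1) = -1/8 ≈ -0.12500)
-47413/p(168) + (-35*n*31)/((-16947/11928)) = -47413/(2*168) + (-35*(-1/8)*31)/((-16947/11928)) = -47413/336 + ((35/8)*31)/((-16947*1/11928)) = -47413*1/336 + 1085/(8*(-807/568)) = -47413/336 + (1085/8)*(-568/807) = -47413/336 - 77035/807 = -7127339/30128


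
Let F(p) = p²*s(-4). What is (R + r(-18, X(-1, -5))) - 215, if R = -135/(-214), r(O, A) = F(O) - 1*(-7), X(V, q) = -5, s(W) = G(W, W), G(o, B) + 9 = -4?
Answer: -945745/214 ≈ -4419.4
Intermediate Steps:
G(o, B) = -13 (G(o, B) = -9 - 4 = -13)
s(W) = -13
F(p) = -13*p² (F(p) = p²*(-13) = -13*p²)
r(O, A) = 7 - 13*O² (r(O, A) = -13*O² - 1*(-7) = -13*O² + 7 = 7 - 13*O²)
R = 135/214 (R = -135*(-1/214) = 135/214 ≈ 0.63084)
(R + r(-18, X(-1, -5))) - 215 = (135/214 + (7 - 13*(-18)²)) - 215 = (135/214 + (7 - 13*324)) - 215 = (135/214 + (7 - 4212)) - 215 = (135/214 - 4205) - 215 = -899735/214 - 215 = -945745/214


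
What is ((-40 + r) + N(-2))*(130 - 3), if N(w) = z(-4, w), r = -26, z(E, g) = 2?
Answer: -8128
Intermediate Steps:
N(w) = 2
((-40 + r) + N(-2))*(130 - 3) = ((-40 - 26) + 2)*(130 - 3) = (-66 + 2)*127 = -64*127 = -8128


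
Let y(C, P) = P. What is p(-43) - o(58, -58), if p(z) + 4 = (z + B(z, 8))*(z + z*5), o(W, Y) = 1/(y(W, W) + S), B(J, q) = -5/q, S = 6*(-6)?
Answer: 495053/44 ≈ 11251.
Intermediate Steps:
S = -36
o(W, Y) = 1/(-36 + W) (o(W, Y) = 1/(W - 36) = 1/(-36 + W))
p(z) = -4 + 6*z*(-5/8 + z) (p(z) = -4 + (z - 5/8)*(z + z*5) = -4 + (z - 5*⅛)*(z + 5*z) = -4 + (z - 5/8)*(6*z) = -4 + (-5/8 + z)*(6*z) = -4 + 6*z*(-5/8 + z))
p(-43) - o(58, -58) = (-4 + 6*(-43)² - 15/4*(-43)) - 1/(-36 + 58) = (-4 + 6*1849 + 645/4) - 1/22 = (-4 + 11094 + 645/4) - 1*1/22 = 45005/4 - 1/22 = 495053/44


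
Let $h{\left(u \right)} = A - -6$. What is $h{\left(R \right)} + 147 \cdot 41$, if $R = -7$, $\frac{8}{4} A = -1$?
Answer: $\frac{12065}{2} \approx 6032.5$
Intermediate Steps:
$A = - \frac{1}{2}$ ($A = \frac{1}{2} \left(-1\right) = - \frac{1}{2} \approx -0.5$)
$h{\left(u \right)} = \frac{11}{2}$ ($h{\left(u \right)} = - \frac{1}{2} - -6 = - \frac{1}{2} + 6 = \frac{11}{2}$)
$h{\left(R \right)} + 147 \cdot 41 = \frac{11}{2} + 147 \cdot 41 = \frac{11}{2} + 6027 = \frac{12065}{2}$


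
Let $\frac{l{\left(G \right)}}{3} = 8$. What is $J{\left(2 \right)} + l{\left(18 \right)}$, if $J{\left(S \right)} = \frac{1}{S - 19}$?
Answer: $\frac{407}{17} \approx 23.941$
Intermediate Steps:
$J{\left(S \right)} = \frac{1}{-19 + S}$
$l{\left(G \right)} = 24$ ($l{\left(G \right)} = 3 \cdot 8 = 24$)
$J{\left(2 \right)} + l{\left(18 \right)} = \frac{1}{-19 + 2} + 24 = \frac{1}{-17} + 24 = - \frac{1}{17} + 24 = \frac{407}{17}$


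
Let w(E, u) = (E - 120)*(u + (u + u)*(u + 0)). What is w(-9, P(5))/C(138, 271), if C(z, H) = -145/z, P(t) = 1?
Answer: 53406/145 ≈ 368.32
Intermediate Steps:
w(E, u) = (-120 + E)*(u + 2*u²) (w(E, u) = (-120 + E)*(u + (2*u)*u) = (-120 + E)*(u + 2*u²))
w(-9, P(5))/C(138, 271) = (1*(-120 - 9 - 240*1 + 2*(-9)*1))/((-145/138)) = (1*(-120 - 9 - 240 - 18))/((-145*1/138)) = (1*(-387))/(-145/138) = -387*(-138/145) = 53406/145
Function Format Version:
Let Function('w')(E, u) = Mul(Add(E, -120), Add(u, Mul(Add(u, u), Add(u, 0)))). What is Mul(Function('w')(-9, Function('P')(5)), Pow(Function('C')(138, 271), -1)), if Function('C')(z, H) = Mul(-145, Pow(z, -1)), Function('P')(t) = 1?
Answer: Rational(53406, 145) ≈ 368.32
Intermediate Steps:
Function('w')(E, u) = Mul(Add(-120, E), Add(u, Mul(2, Pow(u, 2)))) (Function('w')(E, u) = Mul(Add(-120, E), Add(u, Mul(Mul(2, u), u))) = Mul(Add(-120, E), Add(u, Mul(2, Pow(u, 2)))))
Mul(Function('w')(-9, Function('P')(5)), Pow(Function('C')(138, 271), -1)) = Mul(Mul(1, Add(-120, -9, Mul(-240, 1), Mul(2, -9, 1))), Pow(Mul(-145, Pow(138, -1)), -1)) = Mul(Mul(1, Add(-120, -9, -240, -18)), Pow(Mul(-145, Rational(1, 138)), -1)) = Mul(Mul(1, -387), Pow(Rational(-145, 138), -1)) = Mul(-387, Rational(-138, 145)) = Rational(53406, 145)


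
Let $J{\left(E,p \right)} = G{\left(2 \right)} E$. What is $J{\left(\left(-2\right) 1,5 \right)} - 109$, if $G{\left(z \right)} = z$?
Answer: $-113$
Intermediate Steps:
$J{\left(E,p \right)} = 2 E$
$J{\left(\left(-2\right) 1,5 \right)} - 109 = 2 \left(\left(-2\right) 1\right) - 109 = 2 \left(-2\right) - 109 = -4 - 109 = -113$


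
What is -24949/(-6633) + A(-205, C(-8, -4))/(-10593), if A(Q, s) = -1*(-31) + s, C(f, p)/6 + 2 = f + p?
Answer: 2673094/709731 ≈ 3.7663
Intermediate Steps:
C(f, p) = -12 + 6*f + 6*p (C(f, p) = -12 + 6*(f + p) = -12 + (6*f + 6*p) = -12 + 6*f + 6*p)
A(Q, s) = 31 + s
-24949/(-6633) + A(-205, C(-8, -4))/(-10593) = -24949/(-6633) + (31 + (-12 + 6*(-8) + 6*(-4)))/(-10593) = -24949*(-1/6633) + (31 + (-12 - 48 - 24))*(-1/10593) = 24949/6633 + (31 - 84)*(-1/10593) = 24949/6633 - 53*(-1/10593) = 24949/6633 + 53/10593 = 2673094/709731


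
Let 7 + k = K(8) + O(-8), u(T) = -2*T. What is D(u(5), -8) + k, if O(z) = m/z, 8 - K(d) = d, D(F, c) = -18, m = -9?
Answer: -191/8 ≈ -23.875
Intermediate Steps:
K(d) = 8 - d
O(z) = -9/z
k = -47/8 (k = -7 + ((8 - 1*8) - 9/(-8)) = -7 + ((8 - 8) - 9*(-⅛)) = -7 + (0 + 9/8) = -7 + 9/8 = -47/8 ≈ -5.8750)
D(u(5), -8) + k = -18 - 47/8 = -191/8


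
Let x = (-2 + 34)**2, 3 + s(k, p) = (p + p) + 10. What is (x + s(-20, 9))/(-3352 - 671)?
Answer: -1049/4023 ≈ -0.26075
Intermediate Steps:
s(k, p) = 7 + 2*p (s(k, p) = -3 + ((p + p) + 10) = -3 + (2*p + 10) = -3 + (10 + 2*p) = 7 + 2*p)
x = 1024 (x = 32**2 = 1024)
(x + s(-20, 9))/(-3352 - 671) = (1024 + (7 + 2*9))/(-3352 - 671) = (1024 + (7 + 18))/(-4023) = (1024 + 25)*(-1/4023) = 1049*(-1/4023) = -1049/4023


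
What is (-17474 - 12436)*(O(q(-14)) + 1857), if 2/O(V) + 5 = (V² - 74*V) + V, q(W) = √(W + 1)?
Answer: 29910*(-135561*√13 + 33424*I)/(-18*I + 73*√13) ≈ -5.5543e+7 - 226.22*I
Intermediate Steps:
q(W) = √(1 + W)
O(V) = 2/(-5 + V² - 73*V) (O(V) = 2/(-5 + ((V² - 74*V) + V)) = 2/(-5 + (V² - 73*V)) = 2/(-5 + V² - 73*V))
(-17474 - 12436)*(O(q(-14)) + 1857) = (-17474 - 12436)*(2/(-5 + (√(1 - 14))² - 73*√(1 - 14)) + 1857) = -29910*(2/(-5 + (√(-13))² - 73*I*√13) + 1857) = -29910*(2/(-5 + (I*√13)² - 73*I*√13) + 1857) = -29910*(2/(-5 - 13 - 73*I*√13) + 1857) = -29910*(2/(-18 - 73*I*√13) + 1857) = -29910*(1857 + 2/(-18 - 73*I*√13)) = -55542870 - 59820/(-18 - 73*I*√13)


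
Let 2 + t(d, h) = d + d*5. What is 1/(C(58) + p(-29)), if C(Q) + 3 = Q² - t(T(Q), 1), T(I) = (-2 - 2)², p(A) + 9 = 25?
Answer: 1/3283 ≈ 0.00030460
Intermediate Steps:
p(A) = 16 (p(A) = -9 + 25 = 16)
T(I) = 16 (T(I) = (-4)² = 16)
t(d, h) = -2 + 6*d (t(d, h) = -2 + (d + d*5) = -2 + (d + 5*d) = -2 + 6*d)
C(Q) = -97 + Q² (C(Q) = -3 + (Q² - (-2 + 6*16)) = -3 + (Q² - (-2 + 96)) = -3 + (Q² - 1*94) = -3 + (Q² - 94) = -3 + (-94 + Q²) = -97 + Q²)
1/(C(58) + p(-29)) = 1/((-97 + 58²) + 16) = 1/((-97 + 3364) + 16) = 1/(3267 + 16) = 1/3283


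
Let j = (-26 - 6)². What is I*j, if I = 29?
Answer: 29696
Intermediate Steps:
j = 1024 (j = (-32)² = 1024)
I*j = 29*1024 = 29696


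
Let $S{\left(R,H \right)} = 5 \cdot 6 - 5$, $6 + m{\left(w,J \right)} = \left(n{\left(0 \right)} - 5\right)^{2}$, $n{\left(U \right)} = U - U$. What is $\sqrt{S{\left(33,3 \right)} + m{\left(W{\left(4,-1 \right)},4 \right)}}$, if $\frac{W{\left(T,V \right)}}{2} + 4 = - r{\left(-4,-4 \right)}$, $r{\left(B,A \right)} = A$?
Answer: $2 \sqrt{11} \approx 6.6332$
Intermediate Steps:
$W{\left(T,V \right)} = 0$ ($W{\left(T,V \right)} = -8 + 2 \left(\left(-1\right) \left(-4\right)\right) = -8 + 2 \cdot 4 = -8 + 8 = 0$)
$n{\left(U \right)} = 0$
$m{\left(w,J \right)} = 19$ ($m{\left(w,J \right)} = -6 + \left(0 - 5\right)^{2} = -6 + \left(-5\right)^{2} = -6 + 25 = 19$)
$S{\left(R,H \right)} = 25$ ($S{\left(R,H \right)} = 30 - 5 = 25$)
$\sqrt{S{\left(33,3 \right)} + m{\left(W{\left(4,-1 \right)},4 \right)}} = \sqrt{25 + 19} = \sqrt{44} = 2 \sqrt{11}$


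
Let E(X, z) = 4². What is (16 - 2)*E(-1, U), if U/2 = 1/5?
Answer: 224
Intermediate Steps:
U = ⅖ (U = 2/5 = 2*(⅕) = ⅖ ≈ 0.40000)
E(X, z) = 16
(16 - 2)*E(-1, U) = (16 - 2)*16 = 14*16 = 224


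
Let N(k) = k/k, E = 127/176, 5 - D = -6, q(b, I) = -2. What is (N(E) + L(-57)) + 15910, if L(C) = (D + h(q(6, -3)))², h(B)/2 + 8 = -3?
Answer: 16032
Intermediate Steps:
h(B) = -22 (h(B) = -16 + 2*(-3) = -16 - 6 = -22)
D = 11 (D = 5 - 1*(-6) = 5 + 6 = 11)
L(C) = 121 (L(C) = (11 - 22)² = (-11)² = 121)
E = 127/176 (E = 127*(1/176) = 127/176 ≈ 0.72159)
N(k) = 1
(N(E) + L(-57)) + 15910 = (1 + 121) + 15910 = 122 + 15910 = 16032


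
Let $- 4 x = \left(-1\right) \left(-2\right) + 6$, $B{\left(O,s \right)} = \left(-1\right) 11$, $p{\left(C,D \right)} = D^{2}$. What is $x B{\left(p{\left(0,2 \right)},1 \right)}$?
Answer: $22$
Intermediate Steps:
$B{\left(O,s \right)} = -11$
$x = -2$ ($x = - \frac{\left(-1\right) \left(-2\right) + 6}{4} = - \frac{2 + 6}{4} = \left(- \frac{1}{4}\right) 8 = -2$)
$x B{\left(p{\left(0,2 \right)},1 \right)} = \left(-2\right) \left(-11\right) = 22$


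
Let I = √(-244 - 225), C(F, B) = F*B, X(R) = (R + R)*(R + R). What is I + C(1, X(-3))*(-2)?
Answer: -72 + I*√469 ≈ -72.0 + 21.656*I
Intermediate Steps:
X(R) = 4*R² (X(R) = (2*R)*(2*R) = 4*R²)
C(F, B) = B*F
I = I*√469 (I = √(-469) = I*√469 ≈ 21.656*I)
I + C(1, X(-3))*(-2) = I*√469 + ((4*(-3)²)*1)*(-2) = I*√469 + ((4*9)*1)*(-2) = I*√469 + (36*1)*(-2) = I*√469 + 36*(-2) = I*√469 - 72 = -72 + I*√469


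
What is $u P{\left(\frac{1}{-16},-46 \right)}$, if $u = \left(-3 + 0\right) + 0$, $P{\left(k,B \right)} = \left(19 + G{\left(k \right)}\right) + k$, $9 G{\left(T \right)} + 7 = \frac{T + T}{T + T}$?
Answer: $- \frac{877}{16} \approx -54.813$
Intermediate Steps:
$G{\left(T \right)} = - \frac{2}{3}$ ($G{\left(T \right)} = - \frac{7}{9} + \frac{\left(T + T\right) \frac{1}{T + T}}{9} = - \frac{7}{9} + \frac{2 T \frac{1}{2 T}}{9} = - \frac{7}{9} + \frac{1}{9} \cdot 1 = - \frac{7}{9} + \frac{1}{9} = - \frac{2}{3}$)
$P{\left(k,B \right)} = \frac{55}{3} + k$ ($P{\left(k,B \right)} = \left(19 - \frac{2}{3}\right) + k = \frac{55}{3} + k$)
$u = -3$ ($u = -3 + 0 = -3$)
$u P{\left(\frac{1}{-16},-46 \right)} = - 3 \left(\frac{55}{3} + \frac{1}{-16}\right) = - 3 \left(\frac{55}{3} - \frac{1}{16}\right) = \left(-3\right) \frac{877}{48} = - \frac{877}{16}$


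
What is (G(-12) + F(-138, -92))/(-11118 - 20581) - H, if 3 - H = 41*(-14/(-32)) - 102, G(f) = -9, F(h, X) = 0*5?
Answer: -44156563/507184 ≈ -87.062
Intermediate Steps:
F(h, X) = 0
H = 1393/16 (H = 3 - (41*(-14/(-32)) - 102) = 3 - (41*(-14*(-1/32)) - 102) = 3 - (41*(7/16) - 102) = 3 - (287/16 - 102) = 3 - 1*(-1345/16) = 3 + 1345/16 = 1393/16 ≈ 87.063)
(G(-12) + F(-138, -92))/(-11118 - 20581) - H = (-9 + 0)/(-11118 - 20581) - 1*1393/16 = -9/(-31699) - 1393/16 = -9*(-1/31699) - 1393/16 = 9/31699 - 1393/16 = -44156563/507184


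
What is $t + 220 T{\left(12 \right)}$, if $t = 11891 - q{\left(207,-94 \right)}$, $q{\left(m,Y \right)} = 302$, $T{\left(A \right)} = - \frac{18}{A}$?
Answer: $11259$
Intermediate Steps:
$t = 11589$ ($t = 11891 - 302 = 11589$)
$t + 220 T{\left(12 \right)} = 11589 + 220 \left(- \frac{18}{12}\right) = 11589 + 220 \left(\left(-18\right) \frac{1}{12}\right) = 11589 + 220 \left(- \frac{3}{2}\right) = 11589 - 330 = 11259$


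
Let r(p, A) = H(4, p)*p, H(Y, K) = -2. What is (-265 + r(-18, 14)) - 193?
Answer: -422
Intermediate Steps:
r(p, A) = -2*p
(-265 + r(-18, 14)) - 193 = (-265 - 2*(-18)) - 193 = (-265 + 36) - 193 = -229 - 193 = -422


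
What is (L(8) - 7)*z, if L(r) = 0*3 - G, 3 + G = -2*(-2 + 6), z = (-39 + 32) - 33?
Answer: -160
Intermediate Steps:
z = -40 (z = -7 - 33 = -40)
G = -11 (G = -3 - 2*(-2 + 6) = -3 - 2*4 = -3 - 8 = -11)
L(r) = 11 (L(r) = 0*3 - 1*(-11) = 0 + 11 = 11)
(L(8) - 7)*z = (11 - 7)*(-40) = 4*(-40) = -160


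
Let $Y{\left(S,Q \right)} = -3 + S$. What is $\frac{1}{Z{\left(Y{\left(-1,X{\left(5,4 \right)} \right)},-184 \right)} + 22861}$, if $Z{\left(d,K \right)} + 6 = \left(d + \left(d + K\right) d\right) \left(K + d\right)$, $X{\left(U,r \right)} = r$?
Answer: $- \frac{1}{117769} \approx -8.4912 \cdot 10^{-6}$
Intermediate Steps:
$Z{\left(d,K \right)} = -6 + \left(K + d\right) \left(d + d \left(K + d\right)\right)$ ($Z{\left(d,K \right)} = -6 + \left(d + \left(d + K\right) d\right) \left(K + d\right) = -6 + \left(d + \left(K + d\right) d\right) \left(K + d\right) = -6 + \left(d + d \left(K + d\right)\right) \left(K + d\right) = -6 + \left(K + d\right) \left(d + d \left(K + d\right)\right)$)
$\frac{1}{Z{\left(Y{\left(-1,X{\left(5,4 \right)} \right)},-184 \right)} + 22861} = \frac{1}{\left(-6 + \left(-3 - 1\right)^{2} + \left(-3 - 1\right)^{3} - 184 \left(-3 - 1\right) + \left(-3 - 1\right) \left(-184\right)^{2} + 2 \left(-184\right) \left(-3 - 1\right)^{2}\right) + 22861} = \frac{1}{\left(-6 + \left(-4\right)^{2} + \left(-4\right)^{3} - -736 - 135424 + 2 \left(-184\right) \left(-4\right)^{2}\right) + 22861} = \frac{1}{\left(-6 + 16 - 64 + 736 - 135424 + 2 \left(-184\right) 16\right) + 22861} = \frac{1}{\left(-6 + 16 - 64 + 736 - 135424 - 5888\right) + 22861} = \frac{1}{-140630 + 22861} = \frac{1}{-117769} = - \frac{1}{117769}$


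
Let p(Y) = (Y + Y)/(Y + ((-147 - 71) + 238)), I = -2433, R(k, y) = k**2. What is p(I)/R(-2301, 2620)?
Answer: 1622/4258624071 ≈ 3.8087e-7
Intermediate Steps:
p(Y) = 2*Y/(20 + Y) (p(Y) = (2*Y)/(Y + (-218 + 238)) = (2*Y)/(Y + 20) = (2*Y)/(20 + Y) = 2*Y/(20 + Y))
p(I)/R(-2301, 2620) = (2*(-2433)/(20 - 2433))/((-2301)**2) = (2*(-2433)/(-2413))/5294601 = (2*(-2433)*(-1/2413))*(1/5294601) = (4866/2413)*(1/5294601) = 1622/4258624071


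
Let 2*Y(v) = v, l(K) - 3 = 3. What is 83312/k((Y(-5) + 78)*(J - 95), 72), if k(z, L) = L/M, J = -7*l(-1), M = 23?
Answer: 239522/9 ≈ 26614.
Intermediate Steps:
l(K) = 6 (l(K) = 3 + 3 = 6)
Y(v) = v/2
J = -42 (J = -7*6 = -42)
k(z, L) = L/23
83312/k((Y(-5) + 78)*(J - 95), 72) = 83312/(((1/23)*72)) = 83312/(72/23) = 83312*(23/72) = 239522/9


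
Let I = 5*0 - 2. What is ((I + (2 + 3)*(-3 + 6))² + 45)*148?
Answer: 31672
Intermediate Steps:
I = -2 (I = 0 - 2 = -2)
((I + (2 + 3)*(-3 + 6))² + 45)*148 = ((-2 + (2 + 3)*(-3 + 6))² + 45)*148 = ((-2 + 5*3)² + 45)*148 = ((-2 + 15)² + 45)*148 = (13² + 45)*148 = (169 + 45)*148 = 214*148 = 31672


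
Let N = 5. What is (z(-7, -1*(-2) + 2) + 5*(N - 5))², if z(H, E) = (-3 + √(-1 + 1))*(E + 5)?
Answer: 729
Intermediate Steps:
z(H, E) = -15 - 3*E (z(H, E) = (-3 + √0)*(5 + E) = (-3 + 0)*(5 + E) = -3*(5 + E) = -15 - 3*E)
(z(-7, -1*(-2) + 2) + 5*(N - 5))² = ((-15 - 3*(-1*(-2) + 2)) + 5*(5 - 5))² = ((-15 - 3*(2 + 2)) + 5*0)² = ((-15 - 3*4) + 0)² = ((-15 - 12) + 0)² = (-27 + 0)² = (-27)² = 729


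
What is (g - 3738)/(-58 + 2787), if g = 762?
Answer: -2976/2729 ≈ -1.0905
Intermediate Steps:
(g - 3738)/(-58 + 2787) = (762 - 3738)/(-58 + 2787) = -2976/2729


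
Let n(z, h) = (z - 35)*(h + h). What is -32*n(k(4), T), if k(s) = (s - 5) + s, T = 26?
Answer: 53248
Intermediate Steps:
k(s) = -5 + 2*s (k(s) = (-5 + s) + s = -5 + 2*s)
n(z, h) = 2*h*(-35 + z) (n(z, h) = (-35 + z)*(2*h) = 2*h*(-35 + z))
-32*n(k(4), T) = -64*26*(-35 + (-5 + 2*4)) = -64*26*(-35 + (-5 + 8)) = -64*26*(-35 + 3) = -64*26*(-32) = -32*(-1664) = 53248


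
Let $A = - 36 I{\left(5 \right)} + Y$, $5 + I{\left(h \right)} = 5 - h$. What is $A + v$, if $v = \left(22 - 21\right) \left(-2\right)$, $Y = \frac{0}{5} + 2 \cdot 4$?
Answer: $186$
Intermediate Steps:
$I{\left(h \right)} = - h$ ($I{\left(h \right)} = -5 - \left(-5 + h\right) = - h$)
$Y = 8$ ($Y = 0 \cdot \frac{1}{5} + 8 = 0 + 8 = 8$)
$v = -2$ ($v = 1 \left(-2\right) = -2$)
$A = 188$ ($A = - 36 \left(\left(-1\right) 5\right) + 8 = \left(-36\right) \left(-5\right) + 8 = 180 + 8 = 188$)
$A + v = 188 - 2 = 186$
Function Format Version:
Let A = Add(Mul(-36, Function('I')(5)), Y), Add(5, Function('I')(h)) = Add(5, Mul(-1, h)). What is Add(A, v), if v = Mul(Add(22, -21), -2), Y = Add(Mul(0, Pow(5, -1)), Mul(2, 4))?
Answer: 186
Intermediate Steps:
Function('I')(h) = Mul(-1, h) (Function('I')(h) = Add(-5, Add(5, Mul(-1, h))) = Mul(-1, h))
Y = 8 (Y = Add(Mul(0, Rational(1, 5)), 8) = Add(0, 8) = 8)
v = -2 (v = Mul(1, -2) = -2)
A = 188 (A = Add(Mul(-36, Mul(-1, 5)), 8) = Add(Mul(-36, -5), 8) = Add(180, 8) = 188)
Add(A, v) = Add(188, -2) = 186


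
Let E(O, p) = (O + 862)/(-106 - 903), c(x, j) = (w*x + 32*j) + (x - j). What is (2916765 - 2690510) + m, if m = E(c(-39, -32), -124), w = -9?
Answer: 228291113/1009 ≈ 2.2625e+5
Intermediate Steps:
c(x, j) = -8*x + 31*j (c(x, j) = (-9*x + 32*j) + (x - j) = -8*x + 31*j)
E(O, p) = -862/1009 - O/1009 (E(O, p) = (862 + O)/(-1009) = (862 + O)*(-1/1009) = -862/1009 - O/1009)
m = -182/1009 (m = -862/1009 - (-8*(-39) + 31*(-32))/1009 = -862/1009 - (312 - 992)/1009 = -862/1009 - 1/1009*(-680) = -862/1009 + 680/1009 = -182/1009 ≈ -0.18038)
(2916765 - 2690510) + m = (2916765 - 2690510) - 182/1009 = 226255 - 182/1009 = 228291113/1009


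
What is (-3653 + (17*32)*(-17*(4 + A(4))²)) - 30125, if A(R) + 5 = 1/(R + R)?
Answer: -81717/2 ≈ -40859.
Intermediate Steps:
A(R) = -5 + 1/(2*R) (A(R) = -5 + 1/(R + R) = -5 + 1/(2*R))
(-3653 + (17*32)*(-17*(4 + A(4))²)) - 30125 = (-3653 + (17*32)*(-17*(4 + (-5 + (½)/4))²)) - 30125 = (-3653 + 544*(-17*(4 + (-5 + (½)*(¼)))²)) - 30125 = (-3653 + 544*(-17*(4 + (-5 + ⅛))²)) - 30125 = (-3653 + 544*(-17*(4 - 39/8)²)) - 30125 = (-3653 + 544*(-17*(-7/8)²)) - 30125 = (-3653 + 544*(-17*49/64)) - 30125 = (-3653 + 544*(-833/64)) - 30125 = (-3653 - 14161/2) - 30125 = -21467/2 - 30125 = -81717/2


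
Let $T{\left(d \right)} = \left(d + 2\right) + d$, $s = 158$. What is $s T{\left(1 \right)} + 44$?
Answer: $676$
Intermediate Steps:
$T{\left(d \right)} = 2 + 2 d$ ($T{\left(d \right)} = \left(2 + d\right) + d = 2 + 2 d$)
$s T{\left(1 \right)} + 44 = 158 \left(2 + 2 \cdot 1\right) + 44 = 158 \left(2 + 2\right) + 44 = 158 \cdot 4 + 44 = 632 + 44 = 676$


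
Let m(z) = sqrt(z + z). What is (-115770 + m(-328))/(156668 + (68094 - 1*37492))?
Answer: -11577/18727 + 2*I*sqrt(41)/93635 ≈ -0.6182 + 0.00013677*I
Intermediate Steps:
m(z) = sqrt(2)*sqrt(z) (m(z) = sqrt(2*z) = sqrt(2)*sqrt(z))
(-115770 + m(-328))/(156668 + (68094 - 1*37492)) = (-115770 + sqrt(2)*sqrt(-328))/(156668 + (68094 - 1*37492)) = (-115770 + sqrt(2)*(2*I*sqrt(82)))/(156668 + (68094 - 37492)) = (-115770 + 4*I*sqrt(41))/(156668 + 30602) = (-115770 + 4*I*sqrt(41))/187270 = (-115770 + 4*I*sqrt(41))*(1/187270) = -11577/18727 + 2*I*sqrt(41)/93635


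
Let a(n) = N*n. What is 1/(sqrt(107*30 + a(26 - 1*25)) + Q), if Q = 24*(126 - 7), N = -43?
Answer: 2856/8153569 - sqrt(3167)/8153569 ≈ 0.00034337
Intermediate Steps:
a(n) = -43*n
Q = 2856 (Q = 24*119 = 2856)
1/(sqrt(107*30 + a(26 - 1*25)) + Q) = 1/(sqrt(107*30 - 43*(26 - 1*25)) + 2856) = 1/(sqrt(3210 - 43*(26 - 25)) + 2856) = 1/(sqrt(3210 - 43*1) + 2856) = 1/(sqrt(3210 - 43) + 2856) = 1/(sqrt(3167) + 2856) = 1/(2856 + sqrt(3167))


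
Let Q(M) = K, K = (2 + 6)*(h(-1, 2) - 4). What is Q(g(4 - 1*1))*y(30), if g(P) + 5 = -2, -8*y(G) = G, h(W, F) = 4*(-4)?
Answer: 600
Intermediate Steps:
h(W, F) = -16
y(G) = -G/8
g(P) = -7 (g(P) = -5 - 2 = -7)
K = -160 (K = (2 + 6)*(-16 - 4) = 8*(-20) = -160)
Q(M) = -160
Q(g(4 - 1*1))*y(30) = -(-20)*30 = -160*(-15/4) = 600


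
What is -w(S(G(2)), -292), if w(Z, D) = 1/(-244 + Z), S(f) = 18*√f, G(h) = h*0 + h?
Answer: 61/14722 + 9*√2/29444 ≈ 0.0045757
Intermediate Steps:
G(h) = h (G(h) = 0 + h = h)
-w(S(G(2)), -292) = -1/(-244 + 18*√2)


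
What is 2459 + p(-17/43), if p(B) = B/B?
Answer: 2460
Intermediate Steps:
p(B) = 1
2459 + p(-17/43) = 2459 + 1 = 2460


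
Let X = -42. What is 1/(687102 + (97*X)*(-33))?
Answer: 1/821544 ≈ 1.2172e-6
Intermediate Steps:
1/(687102 + (97*X)*(-33)) = 1/(687102 + (97*(-42))*(-33)) = 1/(687102 - 4074*(-33)) = 1/(687102 + 134442) = 1/821544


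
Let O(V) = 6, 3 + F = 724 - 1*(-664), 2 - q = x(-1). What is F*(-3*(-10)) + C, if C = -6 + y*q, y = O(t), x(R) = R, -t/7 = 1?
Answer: 41562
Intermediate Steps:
t = -7 (t = -7*1 = -7)
q = 3 (q = 2 - 1*(-1) = 2 + 1 = 3)
F = 1385 (F = -3 + (724 - 1*(-664)) = -3 + (724 + 664) = -3 + 1388 = 1385)
y = 6
C = 12 (C = -6 + 6*3 = -6 + 18 = 12)
F*(-3*(-10)) + C = 1385*(-3*(-10)) + 12 = 1385*30 + 12 = 41550 + 12 = 41562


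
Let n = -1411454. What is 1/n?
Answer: -1/1411454 ≈ -7.0849e-7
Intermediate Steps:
1/n = 1/(-1411454) = -1/1411454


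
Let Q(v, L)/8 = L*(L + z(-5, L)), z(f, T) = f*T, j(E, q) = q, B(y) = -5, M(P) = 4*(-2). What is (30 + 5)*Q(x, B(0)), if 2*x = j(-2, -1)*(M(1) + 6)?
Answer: -28000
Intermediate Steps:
M(P) = -8
z(f, T) = T*f
x = 1 (x = (-(-8 + 6))/2 = (-1*(-2))/2 = (½)*2 = 1)
Q(v, L) = -32*L² (Q(v, L) = 8*(L*(L + L*(-5))) = 8*(L*(L - 5*L)) = 8*(L*(-4*L)) = 8*(-4*L²) = -32*L²)
(30 + 5)*Q(x, B(0)) = (30 + 5)*(-32*(-5)²) = 35*(-32*25) = 35*(-800) = -28000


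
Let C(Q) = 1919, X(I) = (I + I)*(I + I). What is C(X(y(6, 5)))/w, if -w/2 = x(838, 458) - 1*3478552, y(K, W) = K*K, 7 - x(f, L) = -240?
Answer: 1919/6956610 ≈ 0.00027585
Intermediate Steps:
x(f, L) = 247 (x(f, L) = 7 - 1*(-240) = 7 + 240 = 247)
y(K, W) = K²
X(I) = 4*I² (X(I) = (2*I)*(2*I) = 4*I²)
w = 6956610 (w = -2*(247 - 1*3478552) = -2*(247 - 3478552) = -2*(-3478305) = 6956610)
C(X(y(6, 5)))/w = 1919/6956610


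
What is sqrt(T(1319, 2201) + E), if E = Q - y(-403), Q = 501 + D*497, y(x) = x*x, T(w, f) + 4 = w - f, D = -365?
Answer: 17*I*sqrt(1191) ≈ 586.68*I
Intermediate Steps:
T(w, f) = -4 + w - f (T(w, f) = -4 + (w - f) = -4 + w - f)
y(x) = x**2
Q = -180904 (Q = 501 - 365*497 = 501 - 181405 = -180904)
E = -343313 (E = -180904 - 1*(-403)**2 = -180904 - 1*162409 = -180904 - 162409 = -343313)
sqrt(T(1319, 2201) + E) = sqrt((-4 + 1319 - 1*2201) - 343313) = sqrt((-4 + 1319 - 2201) - 343313) = sqrt(-886 - 343313) = sqrt(-344199) = 17*I*sqrt(1191)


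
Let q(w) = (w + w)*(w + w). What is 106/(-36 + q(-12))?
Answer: 53/270 ≈ 0.19630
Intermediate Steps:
q(w) = 4*w² (q(w) = (2*w)*(2*w) = 4*w²)
106/(-36 + q(-12)) = 106/(-36 + 4*(-12)²) = 106/(-36 + 4*144) = 106/(-36 + 576) = 106/540 = 106*(1/540) = 53/270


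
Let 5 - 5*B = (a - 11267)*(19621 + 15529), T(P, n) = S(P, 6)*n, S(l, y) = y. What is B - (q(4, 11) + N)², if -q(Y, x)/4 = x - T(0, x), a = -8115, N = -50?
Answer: 136226561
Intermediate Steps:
T(P, n) = 6*n
q(Y, x) = 20*x (q(Y, x) = -4*(x - 6*x) = -(-20)*x = 20*x)
B = 136255461 (B = 1 - (-8115 - 11267)*(19621 + 15529)/5 = 1 - (-19382)*35150/5 = 1 - ⅕*(-681277300) = 1 + 136255460 = 136255461)
B - (q(4, 11) + N)² = 136255461 - (20*11 - 50)² = 136255461 - (220 - 50)² = 136255461 - 1*170² = 136255461 - 1*28900 = 136255461 - 28900 = 136226561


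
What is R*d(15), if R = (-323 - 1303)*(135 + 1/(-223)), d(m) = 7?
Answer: -342643728/223 ≈ -1.5365e+6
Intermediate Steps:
R = -48949104/223 (R = -1626*(135 - 1/223) = -1626*30104/223 = -48949104/223 ≈ -2.1950e+5)
R*d(15) = -48949104/223*7 = -342643728/223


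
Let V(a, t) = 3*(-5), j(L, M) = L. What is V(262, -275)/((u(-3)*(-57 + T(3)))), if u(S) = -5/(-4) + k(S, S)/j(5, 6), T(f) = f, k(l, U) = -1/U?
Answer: 50/237 ≈ 0.21097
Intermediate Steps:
u(S) = 5/4 - 1/(5*S) (u(S) = -5/(-4) - 1/S/5 = -5*(-¼) - 1/S*(⅕) = 5/4 - 1/(5*S))
V(a, t) = -15
V(262, -275)/((u(-3)*(-57 + T(3)))) = -15*(-60/((-57 + 3)*(-4 + 25*(-3)))) = -15*10/(9*(-4 - 75)) = -15/(((1/20)*(-⅓)*(-79))*(-54)) = -15/((79/60)*(-54)) = -15/(-711/10) = -15*(-10/711) = 50/237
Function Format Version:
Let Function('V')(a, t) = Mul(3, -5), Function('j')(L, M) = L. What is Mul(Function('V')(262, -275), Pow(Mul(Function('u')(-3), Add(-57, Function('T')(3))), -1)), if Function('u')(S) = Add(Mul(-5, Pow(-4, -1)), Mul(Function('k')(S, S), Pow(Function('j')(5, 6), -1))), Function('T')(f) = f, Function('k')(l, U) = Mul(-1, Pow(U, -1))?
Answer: Rational(50, 237) ≈ 0.21097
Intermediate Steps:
Function('u')(S) = Add(Rational(5, 4), Mul(Rational(-1, 5), Pow(S, -1))) (Function('u')(S) = Add(Mul(-5, Pow(-4, -1)), Mul(Mul(-1, Pow(S, -1)), Pow(5, -1))) = Add(Mul(-5, Rational(-1, 4)), Mul(Mul(-1, Pow(S, -1)), Rational(1, 5))) = Add(Rational(5, 4), Mul(Rational(-1, 5), Pow(S, -1))))
Function('V')(a, t) = -15
Mul(Function('V')(262, -275), Pow(Mul(Function('u')(-3), Add(-57, Function('T')(3))), -1)) = Mul(-15, Pow(Mul(Mul(Rational(1, 20), Pow(-3, -1), Add(-4, Mul(25, -3))), Add(-57, 3)), -1)) = Mul(-15, Pow(Mul(Mul(Rational(1, 20), Rational(-1, 3), Add(-4, -75)), -54), -1)) = Mul(-15, Pow(Mul(Mul(Rational(1, 20), Rational(-1, 3), -79), -54), -1)) = Mul(-15, Pow(Mul(Rational(79, 60), -54), -1)) = Mul(-15, Pow(Rational(-711, 10), -1)) = Mul(-15, Rational(-10, 711)) = Rational(50, 237)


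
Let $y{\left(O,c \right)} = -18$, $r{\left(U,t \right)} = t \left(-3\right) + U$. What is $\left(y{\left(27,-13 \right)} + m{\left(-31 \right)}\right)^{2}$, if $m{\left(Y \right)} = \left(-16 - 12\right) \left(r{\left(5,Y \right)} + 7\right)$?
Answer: $8749764$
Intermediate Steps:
$r{\left(U,t \right)} = U - 3 t$ ($r{\left(U,t \right)} = - 3 t + U = U - 3 t$)
$m{\left(Y \right)} = -336 + 84 Y$ ($m{\left(Y \right)} = \left(-16 - 12\right) \left(\left(5 - 3 Y\right) + 7\right) = - 28 \left(12 - 3 Y\right) = -336 + 84 Y$)
$\left(y{\left(27,-13 \right)} + m{\left(-31 \right)}\right)^{2} = \left(-18 + \left(-336 + 84 \left(-31\right)\right)\right)^{2} = \left(-18 - 2940\right)^{2} = \left(-2958\right)^{2} = 8749764$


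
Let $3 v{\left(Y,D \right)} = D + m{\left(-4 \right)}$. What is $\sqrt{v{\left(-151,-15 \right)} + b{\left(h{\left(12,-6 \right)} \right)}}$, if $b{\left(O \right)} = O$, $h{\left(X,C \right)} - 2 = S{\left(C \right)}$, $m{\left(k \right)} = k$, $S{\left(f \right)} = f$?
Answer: $\frac{i \sqrt{93}}{3} \approx 3.2146 i$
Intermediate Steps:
$h{\left(X,C \right)} = 2 + C$
$v{\left(Y,D \right)} = - \frac{4}{3} + \frac{D}{3}$ ($v{\left(Y,D \right)} = \frac{D - 4}{3} = \frac{-4 + D}{3} = - \frac{4}{3} + \frac{D}{3}$)
$\sqrt{v{\left(-151,-15 \right)} + b{\left(h{\left(12,-6 \right)} \right)}} = \sqrt{\left(- \frac{4}{3} + \frac{1}{3} \left(-15\right)\right) + \left(2 - 6\right)} = \sqrt{\left(- \frac{4}{3} - 5\right) - 4} = \sqrt{- \frac{19}{3} - 4} = \sqrt{- \frac{31}{3}} = \frac{i \sqrt{93}}{3}$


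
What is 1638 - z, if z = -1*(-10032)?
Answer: -8394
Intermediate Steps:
z = 10032
1638 - z = 1638 - 1*10032 = 1638 - 10032 = -8394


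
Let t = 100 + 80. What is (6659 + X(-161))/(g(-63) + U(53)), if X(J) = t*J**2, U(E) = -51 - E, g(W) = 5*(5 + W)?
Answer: -4672439/394 ≈ -11859.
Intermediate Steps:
g(W) = 25 + 5*W
t = 180
X(J) = 180*J**2
(6659 + X(-161))/(g(-63) + U(53)) = (6659 + 180*(-161)**2)/((25 + 5*(-63)) + (-51 - 1*53)) = (6659 + 180*25921)/((25 - 315) + (-51 - 53)) = (6659 + 4665780)/(-290 - 104) = 4672439/(-394) = 4672439*(-1/394) = -4672439/394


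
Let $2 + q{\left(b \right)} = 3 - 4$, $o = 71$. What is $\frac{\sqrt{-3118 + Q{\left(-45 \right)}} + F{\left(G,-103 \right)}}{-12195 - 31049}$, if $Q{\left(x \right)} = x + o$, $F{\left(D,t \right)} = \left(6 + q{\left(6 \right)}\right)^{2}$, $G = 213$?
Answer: $- \frac{9}{43244} - \frac{i \sqrt{773}}{21622} \approx -0.00020812 - 0.0012859 i$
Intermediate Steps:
$q{\left(b \right)} = -3$ ($q{\left(b \right)} = -2 + \left(3 - 4\right) = -2 - 1 = -3$)
$F{\left(D,t \right)} = 9$ ($F{\left(D,t \right)} = \left(6 - 3\right)^{2} = 3^{2} = 9$)
$Q{\left(x \right)} = 71 + x$ ($Q{\left(x \right)} = x + 71 = 71 + x$)
$\frac{\sqrt{-3118 + Q{\left(-45 \right)}} + F{\left(G,-103 \right)}}{-12195 - 31049} = \frac{\sqrt{-3118 + \left(71 - 45\right)} + 9}{-12195 - 31049} = \frac{\sqrt{-3118 + 26} + 9}{-43244} = \left(\sqrt{-3092} + 9\right) \left(- \frac{1}{43244}\right) = \left(2 i \sqrt{773} + 9\right) \left(- \frac{1}{43244}\right) = \left(9 + 2 i \sqrt{773}\right) \left(- \frac{1}{43244}\right) = - \frac{9}{43244} - \frac{i \sqrt{773}}{21622}$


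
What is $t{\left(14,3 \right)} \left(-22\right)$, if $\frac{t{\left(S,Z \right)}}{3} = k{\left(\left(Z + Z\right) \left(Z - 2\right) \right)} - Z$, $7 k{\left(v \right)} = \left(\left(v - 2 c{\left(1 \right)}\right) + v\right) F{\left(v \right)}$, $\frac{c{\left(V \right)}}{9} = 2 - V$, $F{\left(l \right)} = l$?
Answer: $\frac{3762}{7} \approx 537.43$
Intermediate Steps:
$c{\left(V \right)} = 18 - 9 V$ ($c{\left(V \right)} = 9 \left(2 - V\right) = 18 - 9 V$)
$k{\left(v \right)} = \frac{v \left(-18 + 2 v\right)}{7}$ ($k{\left(v \right)} = \frac{\left(\left(v - 2 \left(18 - 9\right)\right) + v\right) v}{7} = \frac{\left(\left(v - 18\right) + v\right) v}{7} = \frac{\left(\left(-18 + v\right) + v\right) v}{7} = \frac{\left(-18 + 2 v\right) v}{7} = \frac{v \left(-18 + 2 v\right)}{7}$)
$t{\left(S,Z \right)} = - 3 Z + \frac{12 Z \left(-9 + 2 Z \left(-2 + Z\right)\right) \left(-2 + Z\right)}{7}$ ($t{\left(S,Z \right)} = 3 \left(\frac{2 \left(Z + Z\right) \left(Z - 2\right) \left(-9 + \left(Z + Z\right) \left(Z - 2\right)\right)}{7} - Z\right) = 3 \left(\frac{2 \cdot 2 Z \left(-2 + Z\right) \left(-9 + 2 Z \left(-2 + Z\right)\right)}{7} - Z\right) = 3 \left(\frac{4 Z \left(-9 + 2 Z \left(-2 + Z\right)\right) \left(-2 + Z\right)}{7} - Z\right) = 3 \left(- Z + \frac{4 Z \left(-9 + 2 Z \left(-2 + Z\right)\right) \left(-2 + Z\right)}{7}\right) = - 3 Z + \frac{12 Z \left(-9 + 2 Z \left(-2 + Z\right)\right) \left(-2 + Z\right)}{7}$)
$t{\left(14,3 \right)} \left(-22\right) = \frac{3}{7} \cdot 3 \left(-7 + 4 \left(-9 + 2 \cdot 3 \left(-2 + 3\right)\right) \left(-2 + 3\right)\right) \left(-22\right) = \frac{3}{7} \cdot 3 \left(-7 + 4 \left(-9 + 2 \cdot 3 \cdot 1\right) 1\right) \left(-22\right) = \frac{3}{7} \cdot 3 \left(-7 + 4 \left(-9 + 6\right) 1\right) \left(-22\right) = \frac{3}{7} \cdot 3 \left(-7 + 4 \left(-3\right) 1\right) \left(-22\right) = \frac{3}{7} \cdot 3 \left(-7 - 12\right) \left(-22\right) = \frac{3}{7} \cdot 3 \left(-19\right) \left(-22\right) = \left(- \frac{171}{7}\right) \left(-22\right) = \frac{3762}{7}$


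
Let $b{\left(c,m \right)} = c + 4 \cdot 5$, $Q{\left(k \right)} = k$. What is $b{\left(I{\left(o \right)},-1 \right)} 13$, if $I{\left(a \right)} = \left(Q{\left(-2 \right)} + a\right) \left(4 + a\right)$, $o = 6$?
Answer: $780$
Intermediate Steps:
$I{\left(a \right)} = \left(-2 + a\right) \left(4 + a\right)$
$b{\left(c,m \right)} = 20 + c$ ($b{\left(c,m \right)} = c + 20 = 20 + c$)
$b{\left(I{\left(o \right)},-1 \right)} 13 = \left(20 + \left(-8 + 6^{2} + 2 \cdot 6\right)\right) 13 = \left(20 + \left(-8 + 36 + 12\right)\right) 13 = \left(20 + 40\right) 13 = 60 \cdot 13 = 780$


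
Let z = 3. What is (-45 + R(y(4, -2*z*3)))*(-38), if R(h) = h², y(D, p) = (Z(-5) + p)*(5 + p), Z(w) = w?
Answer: -3395528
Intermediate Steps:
y(D, p) = (-5 + p)*(5 + p)
(-45 + R(y(4, -2*z*3)))*(-38) = (-45 + (-25 + (-2*3*3)²)²)*(-38) = (-45 + (-25 + (-6*3)²)²)*(-38) = (-45 + (-25 + (-18)²)²)*(-38) = (-45 + (-25 + 324)²)*(-38) = (-45 + 299²)*(-38) = (-45 + 89401)*(-38) = 89356*(-38) = -3395528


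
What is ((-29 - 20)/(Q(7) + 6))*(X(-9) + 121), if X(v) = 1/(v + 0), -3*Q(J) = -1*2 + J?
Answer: -53312/39 ≈ -1367.0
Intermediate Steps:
Q(J) = 2/3 - J/3 (Q(J) = -(-1*2 + J)/3 = -(-2 + J)/3 = 2/3 - J/3)
X(v) = 1/v
((-29 - 20)/(Q(7) + 6))*(X(-9) + 121) = ((-29 - 20)/((2/3 - 1/3*7) + 6))*(1/(-9) + 121) = (-49/((2/3 - 7/3) + 6))*(-1/9 + 121) = -49/(-5/3 + 6)*(1088/9) = -49/13/3*(1088/9) = -49*3/13*(1088/9) = -147/13*1088/9 = -53312/39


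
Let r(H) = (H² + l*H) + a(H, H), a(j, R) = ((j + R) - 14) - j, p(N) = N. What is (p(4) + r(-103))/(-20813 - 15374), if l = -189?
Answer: -29963/36187 ≈ -0.82800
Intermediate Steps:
a(j, R) = -14 + R (a(j, R) = ((R + j) - 14) - j = (-14 + R + j) - j = -14 + R)
r(H) = -14 + H² - 188*H (r(H) = (H² - 189*H) + (-14 + H) = -14 + H² - 188*H)
(p(4) + r(-103))/(-20813 - 15374) = (4 + (-14 + (-103)² - 188*(-103)))/(-20813 - 15374) = (4 + (-14 + 10609 + 19364))/(-36187) = (4 + 29959)*(-1/36187) = 29963*(-1/36187) = -29963/36187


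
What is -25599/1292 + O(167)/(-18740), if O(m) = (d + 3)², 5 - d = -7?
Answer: -12000399/605302 ≈ -19.825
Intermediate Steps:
d = 12 (d = 5 - 1*(-7) = 5 + 7 = 12)
O(m) = 225 (O(m) = (12 + 3)² = 15² = 225)
-25599/1292 + O(167)/(-18740) = -25599/1292 + 225/(-18740) = -25599*1/1292 + 225*(-1/18740) = -25599/1292 - 45/3748 = -12000399/605302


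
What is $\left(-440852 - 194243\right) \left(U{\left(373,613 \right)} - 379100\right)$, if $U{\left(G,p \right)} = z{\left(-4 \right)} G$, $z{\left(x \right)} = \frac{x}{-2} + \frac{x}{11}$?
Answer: $\frac{2644145631670}{11} \approx 2.4038 \cdot 10^{11}$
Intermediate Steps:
$z{\left(x \right)} = - \frac{9 x}{22}$ ($z{\left(x \right)} = x \left(- \frac{1}{2}\right) + x \frac{1}{11} = - \frac{x}{2} + \frac{x}{11} = - \frac{9 x}{22}$)
$U{\left(G,p \right)} = \frac{18 G}{11}$ ($U{\left(G,p \right)} = \left(- \frac{9}{22}\right) \left(-4\right) G = \frac{18 G}{11}$)
$\left(-440852 - 194243\right) \left(U{\left(373,613 \right)} - 379100\right) = \left(-440852 - 194243\right) \left(\frac{18}{11} \cdot 373 - 379100\right) = - 635095 \left(\frac{6714}{11} - 379100\right) = \left(-635095\right) \left(- \frac{4163386}{11}\right) = \frac{2644145631670}{11}$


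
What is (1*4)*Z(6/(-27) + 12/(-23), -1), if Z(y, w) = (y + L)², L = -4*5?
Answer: 73753744/42849 ≈ 1721.2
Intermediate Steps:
L = -20
Z(y, w) = (-20 + y)² (Z(y, w) = (y - 20)² = (-20 + y)²)
(1*4)*Z(6/(-27) + 12/(-23), -1) = (1*4)*(-20 + (6/(-27) + 12/(-23)))² = 4*(-20 + (6*(-1/27) + 12*(-1/23)))² = 4*(-20 + (-2/9 - 12/23))² = 4*(-20 - 154/207)² = 4*(-4294/207)² = 4*(18438436/42849) = 73753744/42849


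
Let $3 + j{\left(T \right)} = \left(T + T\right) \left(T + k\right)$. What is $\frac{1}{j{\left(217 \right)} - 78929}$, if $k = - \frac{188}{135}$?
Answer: $\frac{135}{1976618} \approx 6.8298 \cdot 10^{-5}$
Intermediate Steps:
$k = - \frac{188}{135}$ ($k = \left(-188\right) \frac{1}{135} = - \frac{188}{135} \approx -1.3926$)
$j{\left(T \right)} = -3 + 2 T \left(- \frac{188}{135} + T\right)$ ($j{\left(T \right)} = -3 + \left(T + T\right) \left(T - \frac{188}{135}\right) = -3 + 2 T \left(- \frac{188}{135} + T\right)$)
$\frac{1}{j{\left(217 \right)} - 78929} = \frac{1}{\left(-3 + 2 \cdot 217^{2} - \frac{81592}{135}\right) - 78929} = \frac{1}{\left(-3 + 2 \cdot 47089 - \frac{81592}{135}\right) - 78929} = \frac{1}{\left(-3 + 94178 - \frac{81592}{135}\right) - 78929} = \frac{1}{\frac{12632033}{135} - 78929} = \frac{1}{\frac{1976618}{135}} = \frac{135}{1976618}$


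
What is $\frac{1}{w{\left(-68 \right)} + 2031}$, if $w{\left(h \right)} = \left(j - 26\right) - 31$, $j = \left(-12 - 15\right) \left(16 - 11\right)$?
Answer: $\frac{1}{1839} \approx 0.00054377$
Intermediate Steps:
$j = -135$ ($j = \left(-27\right) 5 = -135$)
$w{\left(h \right)} = -192$ ($w{\left(h \right)} = \left(-135 - 26\right) - 31 = -161 - 31 = -192$)
$\frac{1}{w{\left(-68 \right)} + 2031} = \frac{1}{-192 + 2031} = \frac{1}{1839}$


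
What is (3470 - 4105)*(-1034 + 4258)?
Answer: -2047240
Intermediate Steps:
(3470 - 4105)*(-1034 + 4258) = -635*3224 = -2047240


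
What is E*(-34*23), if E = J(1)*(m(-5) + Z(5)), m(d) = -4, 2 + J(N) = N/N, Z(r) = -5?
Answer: -7038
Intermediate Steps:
J(N) = -1 (J(N) = -2 + N/N = -2 + 1 = -1)
E = 9 (E = -(-4 - 5) = -1*(-9) = 9)
E*(-34*23) = 9*(-34*23) = 9*(-782) = -7038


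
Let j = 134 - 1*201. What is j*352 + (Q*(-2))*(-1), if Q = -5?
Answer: -23594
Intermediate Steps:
j = -67 (j = 134 - 201 = -67)
j*352 + (Q*(-2))*(-1) = -67*352 - 5*(-2)*(-1) = -23584 + 10*(-1) = -23584 - 10 = -23594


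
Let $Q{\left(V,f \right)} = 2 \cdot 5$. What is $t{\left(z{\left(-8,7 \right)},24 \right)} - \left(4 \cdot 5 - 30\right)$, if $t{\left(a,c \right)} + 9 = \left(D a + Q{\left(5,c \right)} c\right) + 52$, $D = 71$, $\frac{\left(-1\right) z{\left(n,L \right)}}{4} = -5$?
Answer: $1713$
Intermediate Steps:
$z{\left(n,L \right)} = 20$ ($z{\left(n,L \right)} = \left(-4\right) \left(-5\right) = 20$)
$Q{\left(V,f \right)} = 10$
$t{\left(a,c \right)} = 43 + 10 c + 71 a$ ($t{\left(a,c \right)} = -9 + \left(\left(71 a + 10 c\right) + 52\right) = -9 + \left(\left(10 c + 71 a\right) + 52\right) = -9 + \left(52 + 10 c + 71 a\right) = 43 + 10 c + 71 a$)
$t{\left(z{\left(-8,7 \right)},24 \right)} - \left(4 \cdot 5 - 30\right) = \left(43 + 10 \cdot 24 + 71 \cdot 20\right) - \left(4 \cdot 5 - 30\right) = \left(43 + 240 + 1420\right) - \left(20 - 30\right) = 1703 - -10 = 1703 + 10 = 1713$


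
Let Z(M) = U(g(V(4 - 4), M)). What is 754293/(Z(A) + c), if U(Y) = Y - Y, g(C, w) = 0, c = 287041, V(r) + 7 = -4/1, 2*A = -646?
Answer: 754293/287041 ≈ 2.6278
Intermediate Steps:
A = -323 (A = (½)*(-646) = -323)
V(r) = -11 (V(r) = -7 - 4/1 = -7 - 4*1 = -7 - 4 = -11)
U(Y) = 0
Z(M) = 0
754293/(Z(A) + c) = 754293/(0 + 287041) = 754293/287041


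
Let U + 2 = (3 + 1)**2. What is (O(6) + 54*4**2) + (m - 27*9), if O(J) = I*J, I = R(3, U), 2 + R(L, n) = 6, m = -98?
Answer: 547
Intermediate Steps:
U = 14 (U = -2 + (3 + 1)**2 = -2 + 4**2 = -2 + 16 = 14)
R(L, n) = 4 (R(L, n) = -2 + 6 = 4)
I = 4
O(J) = 4*J
(O(6) + 54*4**2) + (m - 27*9) = (4*6 + 54*4**2) + (-98 - 27*9) = (24 + 54*16) + (-98 - 243) = (24 + 864) - 341 = 888 - 341 = 547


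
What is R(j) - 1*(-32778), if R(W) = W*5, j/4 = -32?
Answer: 32138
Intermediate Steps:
j = -128 (j = 4*(-32) = -128)
R(W) = 5*W
R(j) - 1*(-32778) = 5*(-128) - 1*(-32778) = -640 + 32778 = 32138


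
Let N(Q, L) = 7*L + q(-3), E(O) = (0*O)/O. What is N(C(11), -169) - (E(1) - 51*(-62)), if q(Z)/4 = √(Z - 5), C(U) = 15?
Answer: -4345 + 8*I*√2 ≈ -4345.0 + 11.314*I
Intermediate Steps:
q(Z) = 4*√(-5 + Z) (q(Z) = 4*√(Z - 5) = 4*√(-5 + Z))
E(O) = 0 (E(O) = 0/O = 0)
N(Q, L) = 7*L + 8*I*√2 (N(Q, L) = 7*L + 4*√(-5 - 3) = 7*L + 4*√(-8) = 7*L + 4*(2*I*√2) = 7*L + 8*I*√2)
N(C(11), -169) - (E(1) - 51*(-62)) = (7*(-169) + 8*I*√2) - (0 - 51*(-62)) = (-1183 + 8*I*√2) - (0 + 3162) = (-1183 + 8*I*√2) - 1*3162 = (-1183 + 8*I*√2) - 3162 = -4345 + 8*I*√2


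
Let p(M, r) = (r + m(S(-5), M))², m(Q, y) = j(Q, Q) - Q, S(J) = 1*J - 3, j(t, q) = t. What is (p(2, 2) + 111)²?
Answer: 13225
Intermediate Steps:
S(J) = -3 + J (S(J) = J - 3 = -3 + J)
m(Q, y) = 0 (m(Q, y) = Q - Q = 0)
p(M, r) = r² (p(M, r) = (r + 0)² = r²)
(p(2, 2) + 111)² = (2² + 111)² = (4 + 111)² = 115² = 13225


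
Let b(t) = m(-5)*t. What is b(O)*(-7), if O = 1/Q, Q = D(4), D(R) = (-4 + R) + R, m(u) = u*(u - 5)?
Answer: -175/2 ≈ -87.500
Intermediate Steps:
m(u) = u*(-5 + u)
D(R) = -4 + 2*R
Q = 4 (Q = -4 + 2*4 = -4 + 8 = 4)
O = ¼ (O = 1/4 = ¼ ≈ 0.25000)
b(t) = 50*t (b(t) = (-5*(-5 - 5))*t = (-5*(-10))*t = 50*t)
b(O)*(-7) = (50*(¼))*(-7) = (25/2)*(-7) = -175/2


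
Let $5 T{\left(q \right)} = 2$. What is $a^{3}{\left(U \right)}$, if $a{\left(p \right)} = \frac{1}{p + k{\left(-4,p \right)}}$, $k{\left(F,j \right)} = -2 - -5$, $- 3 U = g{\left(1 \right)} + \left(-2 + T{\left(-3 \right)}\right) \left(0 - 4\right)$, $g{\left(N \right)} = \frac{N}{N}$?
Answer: $\frac{3375}{512} \approx 6.5918$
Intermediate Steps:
$T{\left(q \right)} = \frac{2}{5}$ ($T{\left(q \right)} = \frac{1}{5} \cdot 2 = \frac{2}{5}$)
$g{\left(N \right)} = 1$
$U = - \frac{37}{15}$ ($U = - \frac{1 + \left(-2 + \frac{2}{5}\right) \left(0 - 4\right)}{3} = - \frac{1 - - \frac{32}{5}}{3} = - \frac{1 + \frac{32}{5}}{3} = \left(- \frac{1}{3}\right) \frac{37}{5} = - \frac{37}{15} \approx -2.4667$)
$k{\left(F,j \right)} = 3$ ($k{\left(F,j \right)} = -2 + 5 = 3$)
$a{\left(p \right)} = \frac{1}{3 + p}$ ($a{\left(p \right)} = \frac{1}{p + 3} = \frac{1}{3 + p}$)
$a^{3}{\left(U \right)} = \left(\frac{1}{3 - \frac{37}{15}}\right)^{3} = \left(\frac{1}{\frac{8}{15}}\right)^{3} = \left(\frac{15}{8}\right)^{3} = \frac{3375}{512}$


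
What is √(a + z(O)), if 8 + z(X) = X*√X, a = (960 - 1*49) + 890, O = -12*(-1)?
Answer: √(1793 + 24*√3) ≈ 42.832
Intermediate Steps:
O = 12
a = 1801 (a = (960 - 49) + 890 = 911 + 890 = 1801)
z(X) = -8 + X^(3/2) (z(X) = -8 + X*√X = -8 + X^(3/2))
√(a + z(O)) = √(1801 + (-8 + 12^(3/2))) = √(1801 + (-8 + 24*√3)) = √(1793 + 24*√3)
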